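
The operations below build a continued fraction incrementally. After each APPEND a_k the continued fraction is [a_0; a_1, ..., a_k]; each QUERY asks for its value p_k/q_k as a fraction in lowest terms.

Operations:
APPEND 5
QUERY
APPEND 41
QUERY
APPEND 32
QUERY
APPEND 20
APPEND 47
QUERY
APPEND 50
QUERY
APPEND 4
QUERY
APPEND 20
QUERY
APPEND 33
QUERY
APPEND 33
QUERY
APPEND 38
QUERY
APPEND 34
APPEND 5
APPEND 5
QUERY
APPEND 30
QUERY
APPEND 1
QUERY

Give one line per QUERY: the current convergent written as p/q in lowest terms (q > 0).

APPEND 5: p_0 = 5·1 + 0 = 5, q_0 = 5·0 + 1 = 1 → 5/1
APPEND 41: p_1 = 41·5 + 1 = 206, q_1 = 41·1 + 0 = 41 → 206/41
APPEND 32: p_2 = 32·206 + 5 = 6597, q_2 = 32·41 + 1 = 1313 → 6597/1313
APPEND 20: p_3 = 20·6597 + 206 = 132146, q_3 = 20·1313 + 41 = 26301 → 132146/26301
APPEND 47: p_4 = 47·132146 + 6597 = 6217459, q_4 = 47·26301 + 1313 = 1237460 → 6217459/1237460
APPEND 50: p_5 = 50·6217459 + 132146 = 311005096, q_5 = 50·1237460 + 26301 = 61899301 → 311005096/61899301
APPEND 4: p_6 = 4·311005096 + 6217459 = 1250237843, q_6 = 4·61899301 + 1237460 = 248834664 → 1250237843/248834664
APPEND 20: p_7 = 20·1250237843 + 311005096 = 25315761956, q_7 = 20·248834664 + 61899301 = 5038592581 → 25315761956/5038592581
APPEND 33: p_8 = 33·25315761956 + 1250237843 = 836670382391, q_8 = 33·5038592581 + 248834664 = 166522389837 → 836670382391/166522389837
APPEND 33: p_9 = 33·836670382391 + 25315761956 = 27635438380859, q_9 = 33·166522389837 + 5038592581 = 5500277457202 → 27635438380859/5500277457202
APPEND 38: p_10 = 38·27635438380859 + 836670382391 = 1050983328855033, q_10 = 38·5500277457202 + 166522389837 = 209177065763513 → 1050983328855033/209177065763513
APPEND 34: p_11 = 34·1050983328855033 + 27635438380859 = 35761068619451981, q_11 = 34·209177065763513 + 5500277457202 = 7117520513416644 → 35761068619451981/7117520513416644
APPEND 5: p_12 = 5·35761068619451981 + 1050983328855033 = 179856326426114938, q_12 = 5·7117520513416644 + 209177065763513 = 35796779632846733 → 179856326426114938/35796779632846733
APPEND 5: p_13 = 5·179856326426114938 + 35761068619451981 = 935042700750026671, q_13 = 5·35796779632846733 + 7117520513416644 = 186101418677650309 → 935042700750026671/186101418677650309
APPEND 30: p_14 = 30·935042700750026671 + 179856326426114938 = 28231137348926915068, q_14 = 30·186101418677650309 + 35796779632846733 = 5618839339962356003 → 28231137348926915068/5618839339962356003
APPEND 1: p_15 = 1·28231137348926915068 + 935042700750026671 = 29166180049676941739, q_15 = 1·5618839339962356003 + 186101418677650309 = 5804940758640006312 → 29166180049676941739/5804940758640006312

5/1
206/41
6597/1313
6217459/1237460
311005096/61899301
1250237843/248834664
25315761956/5038592581
836670382391/166522389837
27635438380859/5500277457202
1050983328855033/209177065763513
935042700750026671/186101418677650309
28231137348926915068/5618839339962356003
29166180049676941739/5804940758640006312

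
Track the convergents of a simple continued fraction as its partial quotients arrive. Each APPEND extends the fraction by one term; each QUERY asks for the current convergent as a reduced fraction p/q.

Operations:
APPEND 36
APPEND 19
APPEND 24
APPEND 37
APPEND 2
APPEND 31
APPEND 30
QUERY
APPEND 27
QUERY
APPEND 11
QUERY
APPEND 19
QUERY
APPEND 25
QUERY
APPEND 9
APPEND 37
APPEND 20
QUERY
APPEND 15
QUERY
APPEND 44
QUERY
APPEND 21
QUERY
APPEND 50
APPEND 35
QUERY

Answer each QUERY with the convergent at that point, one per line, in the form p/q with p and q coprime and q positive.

1170021080/32453243
31629528627/877318192
349094835977/9682953355
6664431412190/184853431937
166959880140727/4631018751780
1121732981937755693/31113860823721737
16882005912995589243/468261512195902244
743929993153743682385/20634620397443420473
15639411862141612919328/433795289858507732177
27410647720370345250626803/760297764256157558758482

APPEND 36: p_0 = 36·1 + 0 = 36, q_0 = 36·0 + 1 = 1 → 36/1
APPEND 19: p_1 = 19·36 + 1 = 685, q_1 = 19·1 + 0 = 19 → 685/19
APPEND 24: p_2 = 24·685 + 36 = 16476, q_2 = 24·19 + 1 = 457 → 16476/457
APPEND 37: p_3 = 37·16476 + 685 = 610297, q_3 = 37·457 + 19 = 16928 → 610297/16928
APPEND 2: p_4 = 2·610297 + 16476 = 1237070, q_4 = 2·16928 + 457 = 34313 → 1237070/34313
APPEND 31: p_5 = 31·1237070 + 610297 = 38959467, q_5 = 31·34313 + 16928 = 1080631 → 38959467/1080631
APPEND 30: p_6 = 30·38959467 + 1237070 = 1170021080, q_6 = 30·1080631 + 34313 = 32453243 → 1170021080/32453243
APPEND 27: p_7 = 27·1170021080 + 38959467 = 31629528627, q_7 = 27·32453243 + 1080631 = 877318192 → 31629528627/877318192
APPEND 11: p_8 = 11·31629528627 + 1170021080 = 349094835977, q_8 = 11·877318192 + 32453243 = 9682953355 → 349094835977/9682953355
APPEND 19: p_9 = 19·349094835977 + 31629528627 = 6664431412190, q_9 = 19·9682953355 + 877318192 = 184853431937 → 6664431412190/184853431937
APPEND 25: p_10 = 25·6664431412190 + 349094835977 = 166959880140727, q_10 = 25·184853431937 + 9682953355 = 4631018751780 → 166959880140727/4631018751780
APPEND 9: p_11 = 9·166959880140727 + 6664431412190 = 1509303352678733, q_11 = 9·4631018751780 + 184853431937 = 41864022197957 → 1509303352678733/41864022197957
APPEND 37: p_12 = 37·1509303352678733 + 166959880140727 = 56011183929253848, q_12 = 37·41864022197957 + 4631018751780 = 1553599840076189 → 56011183929253848/1553599840076189
APPEND 20: p_13 = 20·56011183929253848 + 1509303352678733 = 1121732981937755693, q_13 = 20·1553599840076189 + 41864022197957 = 31113860823721737 → 1121732981937755693/31113860823721737
APPEND 15: p_14 = 15·1121732981937755693 + 56011183929253848 = 16882005912995589243, q_14 = 15·31113860823721737 + 1553599840076189 = 468261512195902244 → 16882005912995589243/468261512195902244
APPEND 44: p_15 = 44·16882005912995589243 + 1121732981937755693 = 743929993153743682385, q_15 = 44·468261512195902244 + 31113860823721737 = 20634620397443420473 → 743929993153743682385/20634620397443420473
APPEND 21: p_16 = 21·743929993153743682385 + 16882005912995589243 = 15639411862141612919328, q_16 = 21·20634620397443420473 + 468261512195902244 = 433795289858507732177 → 15639411862141612919328/433795289858507732177
APPEND 50: p_17 = 50·15639411862141612919328 + 743929993153743682385 = 782714523100234389648785, q_17 = 50·433795289858507732177 + 20634620397443420473 = 21710399113322830029323 → 782714523100234389648785/21710399113322830029323
APPEND 35: p_18 = 35·782714523100234389648785 + 15639411862141612919328 = 27410647720370345250626803, q_18 = 35·21710399113322830029323 + 433795289858507732177 = 760297764256157558758482 → 27410647720370345250626803/760297764256157558758482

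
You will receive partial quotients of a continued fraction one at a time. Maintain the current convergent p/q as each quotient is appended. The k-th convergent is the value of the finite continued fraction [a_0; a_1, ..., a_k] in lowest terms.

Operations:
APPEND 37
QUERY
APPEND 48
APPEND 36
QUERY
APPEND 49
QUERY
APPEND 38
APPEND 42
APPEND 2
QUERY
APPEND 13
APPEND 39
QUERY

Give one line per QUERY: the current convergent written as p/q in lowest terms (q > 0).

APPEND 37: p_0 = 37·1 + 0 = 37, q_0 = 37·0 + 1 = 1 → 37/1
APPEND 48: p_1 = 48·37 + 1 = 1777, q_1 = 48·1 + 0 = 48 → 1777/48
APPEND 36: p_2 = 36·1777 + 37 = 64009, q_2 = 36·48 + 1 = 1729 → 64009/1729
APPEND 49: p_3 = 49·64009 + 1777 = 3138218, q_3 = 49·1729 + 48 = 84769 → 3138218/84769
APPEND 38: p_4 = 38·3138218 + 64009 = 119316293, q_4 = 38·84769 + 1729 = 3222951 → 119316293/3222951
APPEND 42: p_5 = 42·119316293 + 3138218 = 5014422524, q_5 = 42·3222951 + 84769 = 135448711 → 5014422524/135448711
APPEND 2: p_6 = 2·5014422524 + 119316293 = 10148161341, q_6 = 2·135448711 + 3222951 = 274120373 → 10148161341/274120373
APPEND 13: p_7 = 13·10148161341 + 5014422524 = 136940519957, q_7 = 13·274120373 + 135448711 = 3699013560 → 136940519957/3699013560
APPEND 39: p_8 = 39·136940519957 + 10148161341 = 5350828439664, q_8 = 39·3699013560 + 274120373 = 144535649213 → 5350828439664/144535649213

37/1
64009/1729
3138218/84769
10148161341/274120373
5350828439664/144535649213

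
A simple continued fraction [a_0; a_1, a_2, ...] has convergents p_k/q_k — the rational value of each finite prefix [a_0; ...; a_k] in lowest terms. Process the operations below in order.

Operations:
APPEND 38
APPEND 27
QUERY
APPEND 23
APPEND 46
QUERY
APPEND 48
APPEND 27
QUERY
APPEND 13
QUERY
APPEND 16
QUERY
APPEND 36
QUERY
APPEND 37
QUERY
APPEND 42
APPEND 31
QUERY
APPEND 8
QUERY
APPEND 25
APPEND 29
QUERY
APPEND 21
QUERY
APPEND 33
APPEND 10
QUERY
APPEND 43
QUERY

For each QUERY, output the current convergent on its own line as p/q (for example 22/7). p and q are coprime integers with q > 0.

1027/27
1089341/28639
1413514070/37161577
18427994937/484475795
296261433062/7788774297
10683839585169/280880350487
395598326084315/10400361742316
515795817915002684/13560378641102845
4142992356855147871/108920125202350519
3022770529796372432182/79469261877498459299
63582271730463114775281/1671591062936167511099
21075959648081254714939831/554091334450646430766759
908367502605129031902429188/23881169355716567549296203

APPEND 38: p_0 = 38·1 + 0 = 38, q_0 = 38·0 + 1 = 1 → 38/1
APPEND 27: p_1 = 27·38 + 1 = 1027, q_1 = 27·1 + 0 = 27 → 1027/27
APPEND 23: p_2 = 23·1027 + 38 = 23659, q_2 = 23·27 + 1 = 622 → 23659/622
APPEND 46: p_3 = 46·23659 + 1027 = 1089341, q_3 = 46·622 + 27 = 28639 → 1089341/28639
APPEND 48: p_4 = 48·1089341 + 23659 = 52312027, q_4 = 48·28639 + 622 = 1375294 → 52312027/1375294
APPEND 27: p_5 = 27·52312027 + 1089341 = 1413514070, q_5 = 27·1375294 + 28639 = 37161577 → 1413514070/37161577
APPEND 13: p_6 = 13·1413514070 + 52312027 = 18427994937, q_6 = 13·37161577 + 1375294 = 484475795 → 18427994937/484475795
APPEND 16: p_7 = 16·18427994937 + 1413514070 = 296261433062, q_7 = 16·484475795 + 37161577 = 7788774297 → 296261433062/7788774297
APPEND 36: p_8 = 36·296261433062 + 18427994937 = 10683839585169, q_8 = 36·7788774297 + 484475795 = 280880350487 → 10683839585169/280880350487
APPEND 37: p_9 = 37·10683839585169 + 296261433062 = 395598326084315, q_9 = 37·280880350487 + 7788774297 = 10400361742316 → 395598326084315/10400361742316
APPEND 42: p_10 = 42·395598326084315 + 10683839585169 = 16625813535126399, q_10 = 42·10400361742316 + 280880350487 = 437096073527759 → 16625813535126399/437096073527759
APPEND 31: p_11 = 31·16625813535126399 + 395598326084315 = 515795817915002684, q_11 = 31·437096073527759 + 10400361742316 = 13560378641102845 → 515795817915002684/13560378641102845
APPEND 8: p_12 = 8·515795817915002684 + 16625813535126399 = 4142992356855147871, q_12 = 8·13560378641102845 + 437096073527759 = 108920125202350519 → 4142992356855147871/108920125202350519
APPEND 25: p_13 = 25·4142992356855147871 + 515795817915002684 = 104090604739293699459, q_13 = 25·108920125202350519 + 13560378641102845 = 2736563508699865820 → 104090604739293699459/2736563508699865820
APPEND 29: p_14 = 29·104090604739293699459 + 4142992356855147871 = 3022770529796372432182, q_14 = 29·2736563508699865820 + 108920125202350519 = 79469261877498459299 → 3022770529796372432182/79469261877498459299
APPEND 21: p_15 = 21·3022770529796372432182 + 104090604739293699459 = 63582271730463114775281, q_15 = 21·79469261877498459299 + 2736563508699865820 = 1671591062936167511099 → 63582271730463114775281/1671591062936167511099
APPEND 33: p_16 = 33·63582271730463114775281 + 3022770529796372432182 = 2101237737635079160016455, q_16 = 33·1671591062936167511099 + 79469261877498459299 = 55241974338771026325566 → 2101237737635079160016455/55241974338771026325566
APPEND 10: p_17 = 10·2101237737635079160016455 + 63582271730463114775281 = 21075959648081254714939831, q_17 = 10·55241974338771026325566 + 1671591062936167511099 = 554091334450646430766759 → 21075959648081254714939831/554091334450646430766759
APPEND 43: p_18 = 43·21075959648081254714939831 + 2101237737635079160016455 = 908367502605129031902429188, q_18 = 43·554091334450646430766759 + 55241974338771026325566 = 23881169355716567549296203 → 908367502605129031902429188/23881169355716567549296203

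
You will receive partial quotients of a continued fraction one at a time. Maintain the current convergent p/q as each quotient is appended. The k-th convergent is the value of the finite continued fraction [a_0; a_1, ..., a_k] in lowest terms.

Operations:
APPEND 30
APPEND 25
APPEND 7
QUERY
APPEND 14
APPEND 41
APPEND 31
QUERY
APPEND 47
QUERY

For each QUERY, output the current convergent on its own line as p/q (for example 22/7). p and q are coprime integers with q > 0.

5287/176
95270065/3171464
4480763871/149161033

APPEND 30: p_0 = 30·1 + 0 = 30, q_0 = 30·0 + 1 = 1 → 30/1
APPEND 25: p_1 = 25·30 + 1 = 751, q_1 = 25·1 + 0 = 25 → 751/25
APPEND 7: p_2 = 7·751 + 30 = 5287, q_2 = 7·25 + 1 = 176 → 5287/176
APPEND 14: p_3 = 14·5287 + 751 = 74769, q_3 = 14·176 + 25 = 2489 → 74769/2489
APPEND 41: p_4 = 41·74769 + 5287 = 3070816, q_4 = 41·2489 + 176 = 102225 → 3070816/102225
APPEND 31: p_5 = 31·3070816 + 74769 = 95270065, q_5 = 31·102225 + 2489 = 3171464 → 95270065/3171464
APPEND 47: p_6 = 47·95270065 + 3070816 = 4480763871, q_6 = 47·3171464 + 102225 = 149161033 → 4480763871/149161033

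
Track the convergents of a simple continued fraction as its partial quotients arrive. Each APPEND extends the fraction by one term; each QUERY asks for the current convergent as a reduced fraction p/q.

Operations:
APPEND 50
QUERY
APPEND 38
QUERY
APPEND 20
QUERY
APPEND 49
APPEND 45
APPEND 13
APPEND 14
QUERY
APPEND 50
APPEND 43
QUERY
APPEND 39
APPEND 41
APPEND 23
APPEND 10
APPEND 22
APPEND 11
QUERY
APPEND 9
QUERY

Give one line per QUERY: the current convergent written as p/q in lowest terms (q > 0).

50/1
1901/38
38070/761
15410580229/308049686
33195232360247/663555865731
2999740091318849806395/59963283632464907674
27269247264736283839924/545098427997572518245

APPEND 50: p_0 = 50·1 + 0 = 50, q_0 = 50·0 + 1 = 1 → 50/1
APPEND 38: p_1 = 38·50 + 1 = 1901, q_1 = 38·1 + 0 = 38 → 1901/38
APPEND 20: p_2 = 20·1901 + 50 = 38070, q_2 = 20·38 + 1 = 761 → 38070/761
APPEND 49: p_3 = 49·38070 + 1901 = 1867331, q_3 = 49·761 + 38 = 37327 → 1867331/37327
APPEND 45: p_4 = 45·1867331 + 38070 = 84067965, q_4 = 45·37327 + 761 = 1680476 → 84067965/1680476
APPEND 13: p_5 = 13·84067965 + 1867331 = 1094750876, q_5 = 13·1680476 + 37327 = 21883515 → 1094750876/21883515
APPEND 14: p_6 = 14·1094750876 + 84067965 = 15410580229, q_6 = 14·21883515 + 1680476 = 308049686 → 15410580229/308049686
APPEND 50: p_7 = 50·15410580229 + 1094750876 = 771623762326, q_7 = 50·308049686 + 21883515 = 15424367815 → 771623762326/15424367815
APPEND 43: p_8 = 43·771623762326 + 15410580229 = 33195232360247, q_8 = 43·15424367815 + 308049686 = 663555865731 → 33195232360247/663555865731
APPEND 39: p_9 = 39·33195232360247 + 771623762326 = 1295385685811959, q_9 = 39·663555865731 + 15424367815 = 25894103131324 → 1295385685811959/25894103131324
APPEND 41: p_10 = 41·1295385685811959 + 33195232360247 = 53144008350650566, q_10 = 41·25894103131324 + 663555865731 = 1062321784250015 → 53144008350650566/1062321784250015
APPEND 23: p_11 = 23·53144008350650566 + 1295385685811959 = 1223607577750774977, q_11 = 23·1062321784250015 + 25894103131324 = 24459295140881669 → 1223607577750774977/24459295140881669
APPEND 10: p_12 = 10·1223607577750774977 + 53144008350650566 = 12289219785858400336, q_12 = 10·24459295140881669 + 1062321784250015 = 245655273193066705 → 12289219785858400336/245655273193066705
APPEND 22: p_13 = 22·12289219785858400336 + 1223607577750774977 = 271586442866635582369, q_13 = 22·245655273193066705 + 24459295140881669 = 5428875305388349179 → 271586442866635582369/5428875305388349179
APPEND 11: p_14 = 11·271586442866635582369 + 12289219785858400336 = 2999740091318849806395, q_14 = 11·5428875305388349179 + 245655273193066705 = 59963283632464907674 → 2999740091318849806395/59963283632464907674
APPEND 9: p_15 = 9·2999740091318849806395 + 271586442866635582369 = 27269247264736283839924, q_15 = 9·59963283632464907674 + 5428875305388349179 = 545098427997572518245 → 27269247264736283839924/545098427997572518245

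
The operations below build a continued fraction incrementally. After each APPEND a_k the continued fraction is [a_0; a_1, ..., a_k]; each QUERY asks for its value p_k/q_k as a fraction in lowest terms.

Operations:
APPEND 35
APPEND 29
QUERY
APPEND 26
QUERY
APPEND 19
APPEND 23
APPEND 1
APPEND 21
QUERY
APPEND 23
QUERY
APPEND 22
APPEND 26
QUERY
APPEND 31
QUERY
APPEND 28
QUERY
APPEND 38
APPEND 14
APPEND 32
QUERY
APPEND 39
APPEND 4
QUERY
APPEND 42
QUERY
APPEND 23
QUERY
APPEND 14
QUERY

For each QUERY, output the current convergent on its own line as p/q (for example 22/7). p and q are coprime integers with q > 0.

1016/29
26451/755
265971217/7591708
6129450482/174955015
3519090377828/100446608003
109226915594489/3117701450131
3061872727023520/87396087211671
52388695280841976441/1495348562747412893
8231559188453477737261/234956227400560314109
347770278538339223905167/9926526770532986417882
8006947965570255627556102/228545071949659247925395
112445041796521918009690595/3209557534065762457373412

APPEND 35: p_0 = 35·1 + 0 = 35, q_0 = 35·0 + 1 = 1 → 35/1
APPEND 29: p_1 = 29·35 + 1 = 1016, q_1 = 29·1 + 0 = 29 → 1016/29
APPEND 26: p_2 = 26·1016 + 35 = 26451, q_2 = 26·29 + 1 = 755 → 26451/755
APPEND 19: p_3 = 19·26451 + 1016 = 503585, q_3 = 19·755 + 29 = 14374 → 503585/14374
APPEND 23: p_4 = 23·503585 + 26451 = 11608906, q_4 = 23·14374 + 755 = 331357 → 11608906/331357
APPEND 1: p_5 = 1·11608906 + 503585 = 12112491, q_5 = 1·331357 + 14374 = 345731 → 12112491/345731
APPEND 21: p_6 = 21·12112491 + 11608906 = 265971217, q_6 = 21·345731 + 331357 = 7591708 → 265971217/7591708
APPEND 23: p_7 = 23·265971217 + 12112491 = 6129450482, q_7 = 23·7591708 + 345731 = 174955015 → 6129450482/174955015
APPEND 22: p_8 = 22·6129450482 + 265971217 = 135113881821, q_8 = 22·174955015 + 7591708 = 3856602038 → 135113881821/3856602038
APPEND 26: p_9 = 26·135113881821 + 6129450482 = 3519090377828, q_9 = 26·3856602038 + 174955015 = 100446608003 → 3519090377828/100446608003
APPEND 31: p_10 = 31·3519090377828 + 135113881821 = 109226915594489, q_10 = 31·100446608003 + 3856602038 = 3117701450131 → 109226915594489/3117701450131
APPEND 28: p_11 = 28·109226915594489 + 3519090377828 = 3061872727023520, q_11 = 28·3117701450131 + 100446608003 = 87396087211671 → 3061872727023520/87396087211671
APPEND 38: p_12 = 38·3061872727023520 + 109226915594489 = 116460390542488249, q_12 = 38·87396087211671 + 3117701450131 = 3324169015493629 → 116460390542488249/3324169015493629
APPEND 14: p_13 = 14·116460390542488249 + 3061872727023520 = 1633507340321859006, q_13 = 14·3324169015493629 + 87396087211671 = 46625762304122477 → 1633507340321859006/46625762304122477
APPEND 32: p_14 = 32·1633507340321859006 + 116460390542488249 = 52388695280841976441, q_14 = 32·46625762304122477 + 3324169015493629 = 1495348562747412893 → 52388695280841976441/1495348562747412893
APPEND 39: p_15 = 39·52388695280841976441 + 1633507340321859006 = 2044792623293158940205, q_15 = 39·1495348562747412893 + 46625762304122477 = 58365219709453225304 → 2044792623293158940205/58365219709453225304
APPEND 4: p_16 = 4·2044792623293158940205 + 52388695280841976441 = 8231559188453477737261, q_16 = 4·58365219709453225304 + 1495348562747412893 = 234956227400560314109 → 8231559188453477737261/234956227400560314109
APPEND 42: p_17 = 42·8231559188453477737261 + 2044792623293158940205 = 347770278538339223905167, q_17 = 42·234956227400560314109 + 58365219709453225304 = 9926526770532986417882 → 347770278538339223905167/9926526770532986417882
APPEND 23: p_18 = 23·347770278538339223905167 + 8231559188453477737261 = 8006947965570255627556102, q_18 = 23·9926526770532986417882 + 234956227400560314109 = 228545071949659247925395 → 8006947965570255627556102/228545071949659247925395
APPEND 14: p_19 = 14·8006947965570255627556102 + 347770278538339223905167 = 112445041796521918009690595, q_19 = 14·228545071949659247925395 + 9926526770532986417882 = 3209557534065762457373412 → 112445041796521918009690595/3209557534065762457373412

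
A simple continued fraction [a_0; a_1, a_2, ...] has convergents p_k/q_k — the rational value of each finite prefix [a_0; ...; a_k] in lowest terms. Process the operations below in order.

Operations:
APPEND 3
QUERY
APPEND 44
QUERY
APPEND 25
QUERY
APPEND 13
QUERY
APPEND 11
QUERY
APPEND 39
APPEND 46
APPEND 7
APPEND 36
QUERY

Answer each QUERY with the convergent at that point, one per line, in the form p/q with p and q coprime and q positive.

APPEND 3: p_0 = 3·1 + 0 = 3, q_0 = 3·0 + 1 = 1 → 3/1
APPEND 44: p_1 = 44·3 + 1 = 133, q_1 = 44·1 + 0 = 44 → 133/44
APPEND 25: p_2 = 25·133 + 3 = 3328, q_2 = 25·44 + 1 = 1101 → 3328/1101
APPEND 13: p_3 = 13·3328 + 133 = 43397, q_3 = 13·1101 + 44 = 14357 → 43397/14357
APPEND 11: p_4 = 11·43397 + 3328 = 480695, q_4 = 11·14357 + 1101 = 159028 → 480695/159028
APPEND 39: p_5 = 39·480695 + 43397 = 18790502, q_5 = 39·159028 + 14357 = 6216449 → 18790502/6216449
APPEND 46: p_6 = 46·18790502 + 480695 = 864843787, q_6 = 46·6216449 + 159028 = 286115682 → 864843787/286115682
APPEND 7: p_7 = 7·864843787 + 18790502 = 6072697011, q_7 = 7·286115682 + 6216449 = 2009026223 → 6072697011/2009026223
APPEND 36: p_8 = 36·6072697011 + 864843787 = 219481936183, q_8 = 36·2009026223 + 286115682 = 72611059710 → 219481936183/72611059710

3/1
133/44
3328/1101
43397/14357
480695/159028
219481936183/72611059710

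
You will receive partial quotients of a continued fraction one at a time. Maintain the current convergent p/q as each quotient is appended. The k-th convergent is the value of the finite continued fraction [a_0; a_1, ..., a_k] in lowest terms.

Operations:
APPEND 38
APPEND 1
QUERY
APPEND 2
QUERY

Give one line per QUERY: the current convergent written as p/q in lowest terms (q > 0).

APPEND 38: p_0 = 38·1 + 0 = 38, q_0 = 38·0 + 1 = 1 → 38/1
APPEND 1: p_1 = 1·38 + 1 = 39, q_1 = 1·1 + 0 = 1 → 39/1
APPEND 2: p_2 = 2·39 + 38 = 116, q_2 = 2·1 + 1 = 3 → 116/3

39/1
116/3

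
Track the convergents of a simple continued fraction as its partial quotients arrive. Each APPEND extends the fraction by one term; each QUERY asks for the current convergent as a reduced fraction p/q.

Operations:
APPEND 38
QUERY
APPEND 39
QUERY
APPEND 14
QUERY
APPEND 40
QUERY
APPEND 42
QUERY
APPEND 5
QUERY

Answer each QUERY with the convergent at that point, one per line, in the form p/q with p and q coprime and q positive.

APPEND 38: p_0 = 38·1 + 0 = 38, q_0 = 38·0 + 1 = 1 → 38/1
APPEND 39: p_1 = 39·38 + 1 = 1483, q_1 = 39·1 + 0 = 39 → 1483/39
APPEND 14: p_2 = 14·1483 + 38 = 20800, q_2 = 14·39 + 1 = 547 → 20800/547
APPEND 40: p_3 = 40·20800 + 1483 = 833483, q_3 = 40·547 + 39 = 21919 → 833483/21919
APPEND 42: p_4 = 42·833483 + 20800 = 35027086, q_4 = 42·21919 + 547 = 921145 → 35027086/921145
APPEND 5: p_5 = 5·35027086 + 833483 = 175968913, q_5 = 5·921145 + 21919 = 4627644 → 175968913/4627644

38/1
1483/39
20800/547
833483/21919
35027086/921145
175968913/4627644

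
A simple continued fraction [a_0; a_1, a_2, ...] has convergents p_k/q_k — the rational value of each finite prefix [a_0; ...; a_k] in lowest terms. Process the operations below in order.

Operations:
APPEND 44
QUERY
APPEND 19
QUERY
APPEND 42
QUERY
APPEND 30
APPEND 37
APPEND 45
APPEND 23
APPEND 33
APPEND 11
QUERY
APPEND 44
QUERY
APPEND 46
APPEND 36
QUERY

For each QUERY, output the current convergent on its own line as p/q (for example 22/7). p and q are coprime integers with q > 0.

44/1
837/19
35198/799
14786553412844/335657030595
651948894189307/14799339901156
1080811633594544083/24534589869316912

APPEND 44: p_0 = 44·1 + 0 = 44, q_0 = 44·0 + 1 = 1 → 44/1
APPEND 19: p_1 = 19·44 + 1 = 837, q_1 = 19·1 + 0 = 19 → 837/19
APPEND 42: p_2 = 42·837 + 44 = 35198, q_2 = 42·19 + 1 = 799 → 35198/799
APPEND 30: p_3 = 30·35198 + 837 = 1056777, q_3 = 30·799 + 19 = 23989 → 1056777/23989
APPEND 37: p_4 = 37·1056777 + 35198 = 39135947, q_4 = 37·23989 + 799 = 888392 → 39135947/888392
APPEND 45: p_5 = 45·39135947 + 1056777 = 1762174392, q_5 = 45·888392 + 23989 = 40001629 → 1762174392/40001629
APPEND 23: p_6 = 23·1762174392 + 39135947 = 40569146963, q_6 = 23·40001629 + 888392 = 920925859 → 40569146963/920925859
APPEND 33: p_7 = 33·40569146963 + 1762174392 = 1340544024171, q_7 = 33·920925859 + 40001629 = 30430554976 → 1340544024171/30430554976
APPEND 11: p_8 = 11·1340544024171 + 40569146963 = 14786553412844, q_8 = 11·30430554976 + 920925859 = 335657030595 → 14786553412844/335657030595
APPEND 44: p_9 = 44·14786553412844 + 1340544024171 = 651948894189307, q_9 = 44·335657030595 + 30430554976 = 14799339901156 → 651948894189307/14799339901156
APPEND 46: p_10 = 46·651948894189307 + 14786553412844 = 30004435686120966, q_10 = 46·14799339901156 + 335657030595 = 681105292483771 → 30004435686120966/681105292483771
APPEND 36: p_11 = 36·30004435686120966 + 651948894189307 = 1080811633594544083, q_11 = 36·681105292483771 + 14799339901156 = 24534589869316912 → 1080811633594544083/24534589869316912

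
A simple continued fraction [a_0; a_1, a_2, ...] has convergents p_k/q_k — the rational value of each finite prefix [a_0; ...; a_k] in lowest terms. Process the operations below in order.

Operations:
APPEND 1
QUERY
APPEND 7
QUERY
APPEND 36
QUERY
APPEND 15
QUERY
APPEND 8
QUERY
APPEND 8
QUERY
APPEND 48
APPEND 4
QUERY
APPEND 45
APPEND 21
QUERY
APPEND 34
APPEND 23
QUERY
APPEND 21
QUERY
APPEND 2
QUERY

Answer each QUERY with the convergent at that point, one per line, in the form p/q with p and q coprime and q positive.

APPEND 1: p_0 = 1·1 + 0 = 1, q_0 = 1·0 + 1 = 1 → 1/1
APPEND 7: p_1 = 7·1 + 1 = 8, q_1 = 7·1 + 0 = 7 → 8/7
APPEND 36: p_2 = 36·8 + 1 = 289, q_2 = 36·7 + 1 = 253 → 289/253
APPEND 15: p_3 = 15·289 + 8 = 4343, q_3 = 15·253 + 7 = 3802 → 4343/3802
APPEND 8: p_4 = 8·4343 + 289 = 35033, q_4 = 8·3802 + 253 = 30669 → 35033/30669
APPEND 8: p_5 = 8·35033 + 4343 = 284607, q_5 = 8·30669 + 3802 = 249154 → 284607/249154
APPEND 48: p_6 = 48·284607 + 35033 = 13696169, q_6 = 48·249154 + 30669 = 11990061 → 13696169/11990061
APPEND 4: p_7 = 4·13696169 + 284607 = 55069283, q_7 = 4·11990061 + 249154 = 48209398 → 55069283/48209398
APPEND 45: p_8 = 45·55069283 + 13696169 = 2491813904, q_8 = 45·48209398 + 11990061 = 2181412971 → 2491813904/2181412971
APPEND 21: p_9 = 21·2491813904 + 55069283 = 52383161267, q_9 = 21·2181412971 + 48209398 = 45857881789 → 52383161267/45857881789
APPEND 34: p_10 = 34·52383161267 + 2491813904 = 1783519296982, q_10 = 34·45857881789 + 2181412971 = 1561349393797 → 1783519296982/1561349393797
APPEND 23: p_11 = 23·1783519296982 + 52383161267 = 41073326991853, q_11 = 23·1561349393797 + 45857881789 = 35956893939120 → 41073326991853/35956893939120
APPEND 21: p_12 = 21·41073326991853 + 1783519296982 = 864323386125895, q_12 = 21·35956893939120 + 1561349393797 = 756656122115317 → 864323386125895/756656122115317
APPEND 2: p_13 = 2·864323386125895 + 41073326991853 = 1769720099243643, q_13 = 2·756656122115317 + 35956893939120 = 1549269138169754 → 1769720099243643/1549269138169754

1/1
8/7
289/253
4343/3802
35033/30669
284607/249154
55069283/48209398
52383161267/45857881789
41073326991853/35956893939120
864323386125895/756656122115317
1769720099243643/1549269138169754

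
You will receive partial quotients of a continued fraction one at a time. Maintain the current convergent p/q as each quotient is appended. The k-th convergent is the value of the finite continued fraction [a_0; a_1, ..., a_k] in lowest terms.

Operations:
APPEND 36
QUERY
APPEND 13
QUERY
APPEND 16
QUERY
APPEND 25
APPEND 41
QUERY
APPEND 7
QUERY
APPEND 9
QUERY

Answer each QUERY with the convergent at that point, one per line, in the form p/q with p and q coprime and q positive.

APPEND 36: p_0 = 36·1 + 0 = 36, q_0 = 36·0 + 1 = 1 → 36/1
APPEND 13: p_1 = 13·36 + 1 = 469, q_1 = 13·1 + 0 = 13 → 469/13
APPEND 16: p_2 = 16·469 + 36 = 7540, q_2 = 16·13 + 1 = 209 → 7540/209
APPEND 25: p_3 = 25·7540 + 469 = 188969, q_3 = 25·209 + 13 = 5238 → 188969/5238
APPEND 41: p_4 = 41·188969 + 7540 = 7755269, q_4 = 41·5238 + 209 = 214967 → 7755269/214967
APPEND 7: p_5 = 7·7755269 + 188969 = 54475852, q_5 = 7·214967 + 5238 = 1510007 → 54475852/1510007
APPEND 9: p_6 = 9·54475852 + 7755269 = 498037937, q_6 = 9·1510007 + 214967 = 13805030 → 498037937/13805030

36/1
469/13
7540/209
7755269/214967
54475852/1510007
498037937/13805030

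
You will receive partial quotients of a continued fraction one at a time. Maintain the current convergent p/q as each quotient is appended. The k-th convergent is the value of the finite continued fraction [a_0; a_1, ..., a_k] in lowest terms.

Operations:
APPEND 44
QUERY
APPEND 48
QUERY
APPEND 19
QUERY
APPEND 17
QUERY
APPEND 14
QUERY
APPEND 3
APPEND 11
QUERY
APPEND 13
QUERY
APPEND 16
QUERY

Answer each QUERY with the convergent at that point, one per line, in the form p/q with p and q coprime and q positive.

44/1
2113/48
40191/913
685360/15569
9635231/218879
335136814/7613145
4386369635/99643091
70517050974/1601902601

APPEND 44: p_0 = 44·1 + 0 = 44, q_0 = 44·0 + 1 = 1 → 44/1
APPEND 48: p_1 = 48·44 + 1 = 2113, q_1 = 48·1 + 0 = 48 → 2113/48
APPEND 19: p_2 = 19·2113 + 44 = 40191, q_2 = 19·48 + 1 = 913 → 40191/913
APPEND 17: p_3 = 17·40191 + 2113 = 685360, q_3 = 17·913 + 48 = 15569 → 685360/15569
APPEND 14: p_4 = 14·685360 + 40191 = 9635231, q_4 = 14·15569 + 913 = 218879 → 9635231/218879
APPEND 3: p_5 = 3·9635231 + 685360 = 29591053, q_5 = 3·218879 + 15569 = 672206 → 29591053/672206
APPEND 11: p_6 = 11·29591053 + 9635231 = 335136814, q_6 = 11·672206 + 218879 = 7613145 → 335136814/7613145
APPEND 13: p_7 = 13·335136814 + 29591053 = 4386369635, q_7 = 13·7613145 + 672206 = 99643091 → 4386369635/99643091
APPEND 16: p_8 = 16·4386369635 + 335136814 = 70517050974, q_8 = 16·99643091 + 7613145 = 1601902601 → 70517050974/1601902601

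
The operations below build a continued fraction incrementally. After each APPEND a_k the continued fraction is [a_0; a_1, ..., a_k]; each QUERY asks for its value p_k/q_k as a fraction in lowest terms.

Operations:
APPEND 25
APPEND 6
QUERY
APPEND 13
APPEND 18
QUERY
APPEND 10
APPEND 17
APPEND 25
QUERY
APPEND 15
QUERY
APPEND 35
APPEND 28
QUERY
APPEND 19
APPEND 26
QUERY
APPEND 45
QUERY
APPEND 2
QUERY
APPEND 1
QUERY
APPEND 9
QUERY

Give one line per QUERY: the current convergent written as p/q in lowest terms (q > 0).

151/6
35935/1428
154828363/6152634
2328604126/92535041
2288695841770/90949148973
1135027496968248/45104195597429
51119804240537563/2031420080593861
103374635978043374/4107944356785151
154494440218580937/6139364437379012
1493824597945271807/59362224293196259

APPEND 25: p_0 = 25·1 + 0 = 25, q_0 = 25·0 + 1 = 1 → 25/1
APPEND 6: p_1 = 6·25 + 1 = 151, q_1 = 6·1 + 0 = 6 → 151/6
APPEND 13: p_2 = 13·151 + 25 = 1988, q_2 = 13·6 + 1 = 79 → 1988/79
APPEND 18: p_3 = 18·1988 + 151 = 35935, q_3 = 18·79 + 6 = 1428 → 35935/1428
APPEND 10: p_4 = 10·35935 + 1988 = 361338, q_4 = 10·1428 + 79 = 14359 → 361338/14359
APPEND 17: p_5 = 17·361338 + 35935 = 6178681, q_5 = 17·14359 + 1428 = 245531 → 6178681/245531
APPEND 25: p_6 = 25·6178681 + 361338 = 154828363, q_6 = 25·245531 + 14359 = 6152634 → 154828363/6152634
APPEND 15: p_7 = 15·154828363 + 6178681 = 2328604126, q_7 = 15·6152634 + 245531 = 92535041 → 2328604126/92535041
APPEND 35: p_8 = 35·2328604126 + 154828363 = 81655972773, q_8 = 35·92535041 + 6152634 = 3244879069 → 81655972773/3244879069
APPEND 28: p_9 = 28·81655972773 + 2328604126 = 2288695841770, q_9 = 28·3244879069 + 92535041 = 90949148973 → 2288695841770/90949148973
APPEND 19: p_10 = 19·2288695841770 + 81655972773 = 43566876966403, q_10 = 19·90949148973 + 3244879069 = 1731278709556 → 43566876966403/1731278709556
APPEND 26: p_11 = 26·43566876966403 + 2288695841770 = 1135027496968248, q_11 = 26·1731278709556 + 90949148973 = 45104195597429 → 1135027496968248/45104195597429
APPEND 45: p_12 = 45·1135027496968248 + 43566876966403 = 51119804240537563, q_12 = 45·45104195597429 + 1731278709556 = 2031420080593861 → 51119804240537563/2031420080593861
APPEND 2: p_13 = 2·51119804240537563 + 1135027496968248 = 103374635978043374, q_13 = 2·2031420080593861 + 45104195597429 = 4107944356785151 → 103374635978043374/4107944356785151
APPEND 1: p_14 = 1·103374635978043374 + 51119804240537563 = 154494440218580937, q_14 = 1·4107944356785151 + 2031420080593861 = 6139364437379012 → 154494440218580937/6139364437379012
APPEND 9: p_15 = 9·154494440218580937 + 103374635978043374 = 1493824597945271807, q_15 = 9·6139364437379012 + 4107944356785151 = 59362224293196259 → 1493824597945271807/59362224293196259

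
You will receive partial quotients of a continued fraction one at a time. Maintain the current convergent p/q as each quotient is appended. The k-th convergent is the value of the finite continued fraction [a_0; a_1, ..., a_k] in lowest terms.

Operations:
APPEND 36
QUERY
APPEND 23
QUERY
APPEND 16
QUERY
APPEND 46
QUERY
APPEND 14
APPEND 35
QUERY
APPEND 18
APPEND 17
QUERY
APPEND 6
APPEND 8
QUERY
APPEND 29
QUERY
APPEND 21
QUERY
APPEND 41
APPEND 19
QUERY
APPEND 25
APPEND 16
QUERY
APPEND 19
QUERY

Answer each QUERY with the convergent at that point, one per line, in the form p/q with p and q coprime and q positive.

36/1
829/23
13300/369
612629/16997
301266339/8358442
92634797875/2570093253
4582556169539/127140091661
133455369088089/3702633907970
2807145307019408/77882452159031
2192108991487811931/60818662728295610
880879328193922725403/24439433884805391466
16791625186884683964749/465872907262682256345

APPEND 36: p_0 = 36·1 + 0 = 36, q_0 = 36·0 + 1 = 1 → 36/1
APPEND 23: p_1 = 23·36 + 1 = 829, q_1 = 23·1 + 0 = 23 → 829/23
APPEND 16: p_2 = 16·829 + 36 = 13300, q_2 = 16·23 + 1 = 369 → 13300/369
APPEND 46: p_3 = 46·13300 + 829 = 612629, q_3 = 46·369 + 23 = 16997 → 612629/16997
APPEND 14: p_4 = 14·612629 + 13300 = 8590106, q_4 = 14·16997 + 369 = 238327 → 8590106/238327
APPEND 35: p_5 = 35·8590106 + 612629 = 301266339, q_5 = 35·238327 + 16997 = 8358442 → 301266339/8358442
APPEND 18: p_6 = 18·301266339 + 8590106 = 5431384208, q_6 = 18·8358442 + 238327 = 150690283 → 5431384208/150690283
APPEND 17: p_7 = 17·5431384208 + 301266339 = 92634797875, q_7 = 17·150690283 + 8358442 = 2570093253 → 92634797875/2570093253
APPEND 6: p_8 = 6·92634797875 + 5431384208 = 561240171458, q_8 = 6·2570093253 + 150690283 = 15571249801 → 561240171458/15571249801
APPEND 8: p_9 = 8·561240171458 + 92634797875 = 4582556169539, q_9 = 8·15571249801 + 2570093253 = 127140091661 → 4582556169539/127140091661
APPEND 29: p_10 = 29·4582556169539 + 561240171458 = 133455369088089, q_10 = 29·127140091661 + 15571249801 = 3702633907970 → 133455369088089/3702633907970
APPEND 21: p_11 = 21·133455369088089 + 4582556169539 = 2807145307019408, q_11 = 21·3702633907970 + 127140091661 = 77882452159031 → 2807145307019408/77882452159031
APPEND 41: p_12 = 41·2807145307019408 + 133455369088089 = 115226412956883817, q_12 = 41·77882452159031 + 3702633907970 = 3196883172428241 → 115226412956883817/3196883172428241
APPEND 19: p_13 = 19·115226412956883817 + 2807145307019408 = 2192108991487811931, q_13 = 19·3196883172428241 + 77882452159031 = 60818662728295610 → 2192108991487811931/60818662728295610
APPEND 25: p_14 = 25·2192108991487811931 + 115226412956883817 = 54917951200152182092, q_14 = 25·60818662728295610 + 3196883172428241 = 1523663451379818491 → 54917951200152182092/1523663451379818491
APPEND 16: p_15 = 16·54917951200152182092 + 2192108991487811931 = 880879328193922725403, q_15 = 16·1523663451379818491 + 60818662728295610 = 24439433884805391466 → 880879328193922725403/24439433884805391466
APPEND 19: p_16 = 19·880879328193922725403 + 54917951200152182092 = 16791625186884683964749, q_16 = 19·24439433884805391466 + 1523663451379818491 = 465872907262682256345 → 16791625186884683964749/465872907262682256345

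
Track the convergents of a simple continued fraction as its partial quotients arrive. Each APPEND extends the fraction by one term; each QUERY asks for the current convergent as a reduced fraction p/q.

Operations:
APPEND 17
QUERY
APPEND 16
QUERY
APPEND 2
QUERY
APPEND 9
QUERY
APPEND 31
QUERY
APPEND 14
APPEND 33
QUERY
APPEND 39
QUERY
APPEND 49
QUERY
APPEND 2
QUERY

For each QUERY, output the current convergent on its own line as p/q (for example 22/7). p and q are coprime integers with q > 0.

17/1
273/16
563/33
5340/313
166103/9736
77081909/4518097
3008525233/176342400
147494818326/8645295697
297998161885/17466933794

APPEND 17: p_0 = 17·1 + 0 = 17, q_0 = 17·0 + 1 = 1 → 17/1
APPEND 16: p_1 = 16·17 + 1 = 273, q_1 = 16·1 + 0 = 16 → 273/16
APPEND 2: p_2 = 2·273 + 17 = 563, q_2 = 2·16 + 1 = 33 → 563/33
APPEND 9: p_3 = 9·563 + 273 = 5340, q_3 = 9·33 + 16 = 313 → 5340/313
APPEND 31: p_4 = 31·5340 + 563 = 166103, q_4 = 31·313 + 33 = 9736 → 166103/9736
APPEND 14: p_5 = 14·166103 + 5340 = 2330782, q_5 = 14·9736 + 313 = 136617 → 2330782/136617
APPEND 33: p_6 = 33·2330782 + 166103 = 77081909, q_6 = 33·136617 + 9736 = 4518097 → 77081909/4518097
APPEND 39: p_7 = 39·77081909 + 2330782 = 3008525233, q_7 = 39·4518097 + 136617 = 176342400 → 3008525233/176342400
APPEND 49: p_8 = 49·3008525233 + 77081909 = 147494818326, q_8 = 49·176342400 + 4518097 = 8645295697 → 147494818326/8645295697
APPEND 2: p_9 = 2·147494818326 + 3008525233 = 297998161885, q_9 = 2·8645295697 + 176342400 = 17466933794 → 297998161885/17466933794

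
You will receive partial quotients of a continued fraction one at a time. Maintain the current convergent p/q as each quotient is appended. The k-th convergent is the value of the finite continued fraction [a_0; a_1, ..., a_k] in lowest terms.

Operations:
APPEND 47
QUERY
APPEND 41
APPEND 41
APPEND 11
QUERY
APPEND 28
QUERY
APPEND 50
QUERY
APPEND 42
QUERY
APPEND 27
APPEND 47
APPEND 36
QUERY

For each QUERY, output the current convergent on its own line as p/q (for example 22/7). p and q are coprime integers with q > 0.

APPEND 47: p_0 = 47·1 + 0 = 47, q_0 = 47·0 + 1 = 1 → 47/1
APPEND 41: p_1 = 41·47 + 1 = 1928, q_1 = 41·1 + 0 = 41 → 1928/41
APPEND 41: p_2 = 41·1928 + 47 = 79095, q_2 = 41·41 + 1 = 1682 → 79095/1682
APPEND 11: p_3 = 11·79095 + 1928 = 871973, q_3 = 11·1682 + 41 = 18543 → 871973/18543
APPEND 28: p_4 = 28·871973 + 79095 = 24494339, q_4 = 28·18543 + 1682 = 520886 → 24494339/520886
APPEND 50: p_5 = 50·24494339 + 871973 = 1225588923, q_5 = 50·520886 + 18543 = 26062843 → 1225588923/26062843
APPEND 42: p_6 = 42·1225588923 + 24494339 = 51499229105, q_6 = 42·26062843 + 520886 = 1095160292 → 51499229105/1095160292
APPEND 27: p_7 = 27·51499229105 + 1225588923 = 1391704774758, q_7 = 27·1095160292 + 26062843 = 29595390727 → 1391704774758/29595390727
APPEND 47: p_8 = 47·1391704774758 + 51499229105 = 65461623642731, q_8 = 47·29595390727 + 1095160292 = 1392078524461 → 65461623642731/1392078524461
APPEND 36: p_9 = 36·65461623642731 + 1391704774758 = 2358010155913074, q_9 = 36·1392078524461 + 29595390727 = 50144422271323 → 2358010155913074/50144422271323

47/1
871973/18543
24494339/520886
1225588923/26062843
51499229105/1095160292
2358010155913074/50144422271323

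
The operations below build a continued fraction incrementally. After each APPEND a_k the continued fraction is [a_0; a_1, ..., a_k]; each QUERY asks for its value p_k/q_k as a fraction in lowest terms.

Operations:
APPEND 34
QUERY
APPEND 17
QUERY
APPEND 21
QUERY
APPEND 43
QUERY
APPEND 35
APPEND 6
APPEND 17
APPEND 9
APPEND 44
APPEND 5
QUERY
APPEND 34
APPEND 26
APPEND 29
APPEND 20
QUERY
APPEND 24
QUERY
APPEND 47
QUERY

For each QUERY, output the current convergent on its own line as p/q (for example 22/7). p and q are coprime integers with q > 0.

34/1
579/17
12193/358
524878/15411
3817805559966/112095003953
1977151954467911784/58051373405652433
47550334578908149895/1396130541188862979
2236842877163150956849/65676186809282212446

APPEND 34: p_0 = 34·1 + 0 = 34, q_0 = 34·0 + 1 = 1 → 34/1
APPEND 17: p_1 = 17·34 + 1 = 579, q_1 = 17·1 + 0 = 17 → 579/17
APPEND 21: p_2 = 21·579 + 34 = 12193, q_2 = 21·17 + 1 = 358 → 12193/358
APPEND 43: p_3 = 43·12193 + 579 = 524878, q_3 = 43·358 + 17 = 15411 → 524878/15411
APPEND 35: p_4 = 35·524878 + 12193 = 18382923, q_4 = 35·15411 + 358 = 539743 → 18382923/539743
APPEND 6: p_5 = 6·18382923 + 524878 = 110822416, q_5 = 6·539743 + 15411 = 3253869 → 110822416/3253869
APPEND 17: p_6 = 17·110822416 + 18382923 = 1902363995, q_6 = 17·3253869 + 539743 = 55855516 → 1902363995/55855516
APPEND 9: p_7 = 9·1902363995 + 110822416 = 17232098371, q_7 = 9·55855516 + 3253869 = 505953513 → 17232098371/505953513
APPEND 44: p_8 = 44·17232098371 + 1902363995 = 760114692319, q_8 = 44·505953513 + 55855516 = 22317810088 → 760114692319/22317810088
APPEND 5: p_9 = 5·760114692319 + 17232098371 = 3817805559966, q_9 = 5·22317810088 + 505953513 = 112095003953 → 3817805559966/112095003953
APPEND 34: p_10 = 34·3817805559966 + 760114692319 = 130565503731163, q_10 = 34·112095003953 + 22317810088 = 3833547944490 → 130565503731163/3833547944490
APPEND 26: p_11 = 26·130565503731163 + 3817805559966 = 3398520902570204, q_11 = 26·3833547944490 + 112095003953 = 99784341560693 → 3398520902570204/99784341560693
APPEND 29: p_12 = 29·3398520902570204 + 130565503731163 = 98687671678267079, q_12 = 29·99784341560693 + 3833547944490 = 2897579453204587 → 98687671678267079/2897579453204587
APPEND 20: p_13 = 20·98687671678267079 + 3398520902570204 = 1977151954467911784, q_13 = 20·2897579453204587 + 99784341560693 = 58051373405652433 → 1977151954467911784/58051373405652433
APPEND 24: p_14 = 24·1977151954467911784 + 98687671678267079 = 47550334578908149895, q_14 = 24·58051373405652433 + 2897579453204587 = 1396130541188862979 → 47550334578908149895/1396130541188862979
APPEND 47: p_15 = 47·47550334578908149895 + 1977151954467911784 = 2236842877163150956849, q_15 = 47·1396130541188862979 + 58051373405652433 = 65676186809282212446 → 2236842877163150956849/65676186809282212446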